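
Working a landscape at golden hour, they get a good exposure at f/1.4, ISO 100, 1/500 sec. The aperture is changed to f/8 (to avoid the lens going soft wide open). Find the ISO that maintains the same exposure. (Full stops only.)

ISO 3200

Aperture: f/1.4 → f/2 → f/2.8 → f/4 → f/5.6 → f/8 — 5 stops smaller aperture (darker).
Need 5 stops brighter from the ISO: 100 → 200 → 400 → 800 → 1600 → 3200.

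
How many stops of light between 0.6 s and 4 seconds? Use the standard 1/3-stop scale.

2 2/3 stops

0.6 → 0.8 → 1 → 1.3 → 1.6 → 2 → 2.5 → 3.2 → 4 — count the steps: 8 third-stops = 2 2/3 stops.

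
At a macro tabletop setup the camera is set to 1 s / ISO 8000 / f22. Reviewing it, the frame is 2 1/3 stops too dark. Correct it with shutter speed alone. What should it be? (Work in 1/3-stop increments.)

Underexposed by 2 1/3 stops → need 2 1/3 stops brighter.
Shutter speed: 1 → 1.3 → 1.6 → 2 → 2.5 → 3.2 → 4 → 5.

5 s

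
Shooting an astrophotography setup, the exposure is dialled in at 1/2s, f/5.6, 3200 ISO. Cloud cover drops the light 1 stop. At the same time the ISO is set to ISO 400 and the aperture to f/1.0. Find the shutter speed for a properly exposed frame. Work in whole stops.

1/4s

Scene light: 1 stop darker.
ISO: 3200 → 1600 → 800 → 400 — 3 stops lower (darker).
Aperture: f/5.6 → f/4 → f/2.8 → f/2 → f/1.4 → f/1.0 — 5 stops opened up (brighter).
Net so far: 1 stop brighter. Shutter speed: 1/2 → 1/4.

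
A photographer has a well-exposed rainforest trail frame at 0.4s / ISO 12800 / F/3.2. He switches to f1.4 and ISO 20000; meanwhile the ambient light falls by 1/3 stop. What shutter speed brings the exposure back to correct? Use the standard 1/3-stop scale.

Scene light: 1/3 stop darker.
Aperture: f/3.2 → f/2.8 → f/2.5 → f/2.2 → f/2 → f/1.8 → f/1.6 → f/1.4 — 2 1/3 stops wider (brighter).
ISO: 12800 → 16000 → 20000 — 2/3 stop raised (brighter).
Net so far: 2 2/3 stops brighter. Shutter speed: 0.4 → 0.3 → 1/4 → 1/5 → 1/6 → 1/8 → 1/10 → 1/13 → 1/15.

1/15s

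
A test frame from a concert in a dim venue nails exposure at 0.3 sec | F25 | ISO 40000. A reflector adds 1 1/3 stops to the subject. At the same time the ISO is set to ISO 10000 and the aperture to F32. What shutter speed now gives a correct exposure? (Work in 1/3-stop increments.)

0.8 s

Scene light: 1 1/3 stops brighter.
ISO: 40000 → 32000 → 25600 → 20000 → 16000 → 12800 → 10000 — 2 stops lower (darker).
Aperture: f/25 → f/29 → f/32 — 2/3 stop stopped down (darker).
Net so far: 1 1/3 stops darker. Shutter speed: 0.3 → 0.4 → 0.5 → 0.6 → 0.8.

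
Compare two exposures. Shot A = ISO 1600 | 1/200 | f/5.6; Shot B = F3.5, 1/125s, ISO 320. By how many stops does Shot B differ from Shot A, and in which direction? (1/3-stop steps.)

1/3 stop darker

Aperture: f/5.6 → f/5 → f/4.5 → f/4 → f/3.5 — 1 1/3 stops opened up (brighter).
Shutter speed: 1/200 → 1/160 → 1/125 — 2/3 stop longer (brighter).
ISO: 1600 → 1250 → 1000 → 800 → 640 → 500 → 400 → 320 — 2 1/3 stops lower (darker).
Net: +1 1/3 +2/3 −2 1/3 = −1/3 stops.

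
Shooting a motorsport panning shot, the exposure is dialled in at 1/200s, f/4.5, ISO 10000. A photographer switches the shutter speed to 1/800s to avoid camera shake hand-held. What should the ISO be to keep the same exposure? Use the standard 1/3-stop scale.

Shutter speed: 1/200 → 1/250 → 1/320 → 1/400 → 1/500 → 1/640 → 1/800 — 2 stops shorter (darker).
Need 2 stops brighter from the ISO: 10000 → 12800 → 16000 → 20000 → 25600 → 32000 → 40000.

ISO 40000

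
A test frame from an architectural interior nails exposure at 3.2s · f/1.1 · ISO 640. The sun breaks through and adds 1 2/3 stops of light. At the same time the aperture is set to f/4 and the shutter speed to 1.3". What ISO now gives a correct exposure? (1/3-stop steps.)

ISO 6400

Scene light: 1 2/3 stops brighter.
Aperture: f/1.1 → f/1.2 → f/1.4 → f/1.6 → f/1.8 → f/2 → f/2.2 → f/2.5 → f/2.8 → f/3.2 → f/3.5 → f/4 — 3 2/3 stops stopped down (darker).
Shutter speed: 3.2 → 2.5 → 2 → 1.6 → 1.3 — 1 1/3 stops faster (darker).
Net so far: 3 1/3 stops darker. ISO: 640 → 800 → 1000 → 1250 → 1600 → 2000 → 2500 → 3200 → 4000 → 5000 → 6400.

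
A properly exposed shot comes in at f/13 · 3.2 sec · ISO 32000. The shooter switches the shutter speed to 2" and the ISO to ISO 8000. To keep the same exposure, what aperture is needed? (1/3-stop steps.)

f/5

Shutter speed: 3.2 → 2.5 → 2 — 2/3 stop faster (darker).
ISO: 32000 → 25600 → 20000 → 16000 → 12800 → 10000 → 8000 — 2 stops lower (darker).
Net change so far: 2 2/3 stops darker. Offset with the aperture: f/13 → f/11 → f/10 → f/9 → f/8 → f/7.1 → f/6.3 → f/5.6 → f/5.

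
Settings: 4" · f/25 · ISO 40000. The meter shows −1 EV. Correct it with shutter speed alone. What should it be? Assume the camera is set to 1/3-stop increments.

Underexposed by 1 stop → need 1 stop brighter.
Shutter speed: 4 → 5 → 6 → 8.

8 s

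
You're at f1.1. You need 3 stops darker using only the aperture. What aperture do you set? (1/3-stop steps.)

f/3.2

Aperture: f/1.1 → f/1.2 → f/1.4 → f/1.6 → f/1.8 → f/2 → f/2.2 → f/2.5 → f/2.8 → f/3.2 — 3 stops stopped down (darker).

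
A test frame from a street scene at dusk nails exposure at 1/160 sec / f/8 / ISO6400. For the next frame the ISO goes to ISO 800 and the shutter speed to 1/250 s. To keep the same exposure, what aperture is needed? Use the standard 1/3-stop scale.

f/2.2

ISO: 6400 → 5000 → 4000 → 3200 → 2500 → 2000 → 1600 → 1250 → 1000 → 800 — 3 stops lower (darker).
Shutter speed: 1/160 → 1/200 → 1/250 — 2/3 stop faster (darker).
Net change so far: 3 2/3 stops darker. Offset with the aperture: f/8 → f/7.1 → f/6.3 → f/5.6 → f/5 → f/4.5 → f/4 → f/3.5 → f/3.2 → f/2.8 → f/2.5 → f/2.2.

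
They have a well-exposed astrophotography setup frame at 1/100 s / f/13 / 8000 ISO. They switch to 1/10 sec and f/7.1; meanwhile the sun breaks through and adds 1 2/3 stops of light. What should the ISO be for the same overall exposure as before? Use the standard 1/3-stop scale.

ISO 80

Scene light: 1 2/3 stops brighter.
Shutter speed: 1/100 → 1/80 → 1/60 → 1/50 → 1/40 → 1/30 → 1/25 → 1/20 → 1/15 → 1/13 → 1/10 — 3 1/3 stops slower (brighter).
Aperture: f/13 → f/11 → f/10 → f/9 → f/8 → f/7.1 — 1 2/3 stops larger aperture (brighter).
Net so far: 6 2/3 stops brighter. ISO: 8000 → 6400 → 5000 → 4000 → 3200 → 2500 → 2000 → 1600 → 1250 → 1000 → 800 → 640 → 500 → 400 → 320 → 250 → 200 → 160 → 125 → 100 → 80.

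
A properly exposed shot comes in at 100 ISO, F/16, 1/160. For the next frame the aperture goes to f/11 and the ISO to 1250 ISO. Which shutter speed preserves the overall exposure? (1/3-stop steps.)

Aperture: f/16 → f/14 → f/13 → f/11 — 1 stop larger aperture (brighter).
ISO: 100 → 125 → 160 → 200 → 250 → 320 → 400 → 500 → 640 → 800 → 1000 → 1250 — 3 2/3 stops raised (brighter).
Net change so far: 4 2/3 stops brighter. Offset with the shutter speed: 1/160 → 1/200 → 1/250 → 1/320 → 1/400 → 1/500 → 1/640 → 1/800 → 1/1000 → 1/1250 → 1/1600 → 1/2000 → 1/2500 → 1/3200 → 1/4000.

1/4000s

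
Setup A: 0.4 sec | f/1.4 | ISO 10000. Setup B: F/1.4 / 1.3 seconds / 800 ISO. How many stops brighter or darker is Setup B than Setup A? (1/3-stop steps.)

2 stops darker

Aperture: unchanged.
Shutter speed: 0.4 → 0.5 → 0.6 → 0.8 → 1 → 1.3 — 1 2/3 stops longer (brighter).
ISO: 10000 → 8000 → 6400 → 5000 → 4000 → 3200 → 2500 → 2000 → 1600 → 1250 → 1000 → 800 — 3 2/3 stops dropped (darker).
Net: +1 2/3 −3 2/3 = −2 stops.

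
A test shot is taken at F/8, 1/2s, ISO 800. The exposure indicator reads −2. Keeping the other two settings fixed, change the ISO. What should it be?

Underexposed by 2 stops → need 2 stops brighter.
ISO: 800 → 1600 → 3200.

ISO 3200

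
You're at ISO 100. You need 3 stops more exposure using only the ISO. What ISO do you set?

ISO 800

ISO: 100 → 200 → 400 → 800 — 3 stops raised (brighter).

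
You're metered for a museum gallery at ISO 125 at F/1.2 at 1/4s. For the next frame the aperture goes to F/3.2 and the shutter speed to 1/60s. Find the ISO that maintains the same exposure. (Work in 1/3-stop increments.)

ISO 12800

Aperture: f/1.2 → f/1.4 → f/1.6 → f/1.8 → f/2 → f/2.2 → f/2.5 → f/2.8 → f/3.2 — 2 2/3 stops narrower (darker).
Shutter speed: 1/4 → 1/5 → 1/6 → 1/8 → 1/10 → 1/13 → 1/15 → 1/20 → 1/25 → 1/30 → 1/40 → 1/50 → 1/60 — 4 stops shorter (darker).
Net change so far: 6 2/3 stops darker. Offset with the ISO: 125 → 160 → 200 → 250 → 320 → 400 → 500 → 640 → 800 → 1000 → 1250 → 1600 → 2000 → 2500 → 3200 → 4000 → 5000 → 6400 → 8000 → 10000 → 12800.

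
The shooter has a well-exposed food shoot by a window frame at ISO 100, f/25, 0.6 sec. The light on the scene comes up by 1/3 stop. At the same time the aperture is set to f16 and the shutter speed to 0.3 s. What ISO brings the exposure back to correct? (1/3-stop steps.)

Scene light: 1/3 stop brighter.
Aperture: f/25 → f/22 → f/20 → f/18 → f/16 — 1 1/3 stops wider (brighter).
Shutter speed: 0.6 → 0.5 → 0.4 → 0.3 — 1 stop shorter (darker).
Net so far: 2/3 stop brighter. ISO: 100 → 80 → 64.

ISO 64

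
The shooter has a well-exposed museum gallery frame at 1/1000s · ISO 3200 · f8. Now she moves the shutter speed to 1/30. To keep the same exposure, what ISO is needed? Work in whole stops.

Shutter speed: 1/1000 → 1/500 → 1/250 → 1/125 → 1/60 → 1/30 — 5 stops slower (brighter).
Need 5 stops darker from the ISO: 3200 → 1600 → 800 → 400 → 200 → 100.

ISO 100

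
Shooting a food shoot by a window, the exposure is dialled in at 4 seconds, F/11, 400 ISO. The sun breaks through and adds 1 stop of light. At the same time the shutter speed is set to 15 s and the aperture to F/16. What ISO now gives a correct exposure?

ISO 100

Scene light: 1 stop brighter.
Shutter speed: 4 → 8 → 15 — 2 stops longer (brighter).
Aperture: f/11 → f/16 — 1 stop smaller aperture (darker).
Net so far: 2 stops brighter. ISO: 400 → 200 → 100.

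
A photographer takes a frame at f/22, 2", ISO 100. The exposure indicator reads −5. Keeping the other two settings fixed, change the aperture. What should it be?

Underexposed by 5 stops → need 5 stops brighter.
Aperture: f/22 → f/16 → f/11 → f/8 → f/5.6 → f/4.

f/4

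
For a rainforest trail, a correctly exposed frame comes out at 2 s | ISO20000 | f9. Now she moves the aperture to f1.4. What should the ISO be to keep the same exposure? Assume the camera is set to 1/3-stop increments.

Aperture: f/9 → f/8 → f/7.1 → f/6.3 → f/5.6 → f/5 → f/4.5 → f/4 → f/3.5 → f/3.2 → f/2.8 → f/2.5 → f/2.2 → f/2 → f/1.8 → f/1.6 → f/1.4 — 5 1/3 stops larger aperture (brighter).
Need 5 1/3 stops darker from the ISO: 20000 → 16000 → 12800 → 10000 → 8000 → 6400 → 5000 → 4000 → 3200 → 2500 → 2000 → 1600 → 1250 → 1000 → 800 → 640 → 500.

ISO 500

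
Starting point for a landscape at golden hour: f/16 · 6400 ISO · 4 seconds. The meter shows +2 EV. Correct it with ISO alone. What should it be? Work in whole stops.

ISO 1600

Overexposed by 2 stops → need 2 stops darker.
ISO: 6400 → 3200 → 1600.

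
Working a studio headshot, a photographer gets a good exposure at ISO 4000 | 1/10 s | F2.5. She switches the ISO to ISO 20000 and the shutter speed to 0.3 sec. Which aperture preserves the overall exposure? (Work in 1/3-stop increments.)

ISO: 4000 → 5000 → 6400 → 8000 → 10000 → 12800 → 16000 → 20000 — 2 1/3 stops higher (brighter).
Shutter speed: 1/10 → 1/8 → 1/6 → 1/5 → 1/4 → 0.3 — 1 2/3 stops slower (brighter).
Net change so far: 4 stops brighter. Offset with the aperture: f/2.5 → f/2.8 → f/3.2 → f/3.5 → f/4 → f/4.5 → f/5 → f/5.6 → f/6.3 → f/7.1 → f/8 → f/9 → f/10.

f/10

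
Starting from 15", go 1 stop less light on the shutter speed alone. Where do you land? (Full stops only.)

Shutter speed: 15 → 8 — 1 stop faster (darker).

8 s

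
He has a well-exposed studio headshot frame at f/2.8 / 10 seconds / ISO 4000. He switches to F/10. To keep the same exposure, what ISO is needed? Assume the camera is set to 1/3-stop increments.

Aperture: f/2.8 → f/3.2 → f/3.5 → f/4 → f/4.5 → f/5 → f/5.6 → f/6.3 → f/7.1 → f/8 → f/9 → f/10 — 3 2/3 stops stopped down (darker).
Need 3 2/3 stops brighter from the ISO: 4000 → 5000 → 6400 → 8000 → 10000 → 12800 → 16000 → 20000 → 25600 → 32000 → 40000 → 51200.

ISO 51200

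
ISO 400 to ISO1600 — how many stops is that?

400 → 800 → 1600 — count the steps: 2 stops.

2 stops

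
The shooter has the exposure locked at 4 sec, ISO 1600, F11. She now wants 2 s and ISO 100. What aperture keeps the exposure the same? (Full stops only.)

f/2

Shutter speed: 4 → 2 — 1 stop shorter (darker).
ISO: 1600 → 800 → 400 → 200 → 100 — 4 stops dropped (darker).
Net change so far: 5 stops darker. Offset with the aperture: f/11 → f/8 → f/5.6 → f/4 → f/2.8 → f/2.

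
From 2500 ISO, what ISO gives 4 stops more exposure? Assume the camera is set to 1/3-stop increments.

ISO 40000

ISO: 2500 → 3200 → 4000 → 5000 → 6400 → 8000 → 10000 → 12800 → 16000 → 20000 → 25600 → 32000 → 40000 — 4 stops higher (brighter).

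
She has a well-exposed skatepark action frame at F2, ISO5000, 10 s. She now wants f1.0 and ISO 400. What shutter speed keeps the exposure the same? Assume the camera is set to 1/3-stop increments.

Aperture: f/2 → f/1.8 → f/1.6 → f/1.4 → f/1.2 → f/1.1 → f/1.0 — 2 stops opened up (brighter).
ISO: 5000 → 4000 → 3200 → 2500 → 2000 → 1600 → 1250 → 1000 → 800 → 640 → 500 → 400 — 3 2/3 stops dropped (darker).
Net change so far: 1 2/3 stops darker. Offset with the shutter speed: 10 → 13 → 15 → 20 → 25 → 30.

30 s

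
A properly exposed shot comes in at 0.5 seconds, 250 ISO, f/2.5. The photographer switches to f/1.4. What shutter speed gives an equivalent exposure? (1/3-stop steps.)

1/6s

Aperture: f/2.5 → f/2.2 → f/2 → f/1.8 → f/1.6 → f/1.4 — 1 2/3 stops opened up (brighter).
Need 1 2/3 stops darker from the shutter speed: 0.5 → 0.4 → 0.3 → 1/4 → 1/5 → 1/6.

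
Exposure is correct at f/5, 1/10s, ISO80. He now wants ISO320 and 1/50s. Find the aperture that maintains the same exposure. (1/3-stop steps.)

ISO: 80 → 100 → 125 → 160 → 200 → 250 → 320 — 2 stops higher (brighter).
Shutter speed: 1/10 → 1/13 → 1/15 → 1/20 → 1/25 → 1/30 → 1/40 → 1/50 — 2 1/3 stops faster (darker).
Net change so far: 1/3 stop darker. Offset with the aperture: f/5 → f/4.5.

f/4.5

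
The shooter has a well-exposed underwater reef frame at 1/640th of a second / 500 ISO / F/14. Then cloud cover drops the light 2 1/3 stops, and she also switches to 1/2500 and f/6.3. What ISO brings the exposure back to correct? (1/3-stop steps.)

ISO 2000

Scene light: 2 1/3 stops darker.
Shutter speed: 1/640 → 1/800 → 1/1000 → 1/1250 → 1/1600 → 1/2000 → 1/2500 — 2 stops faster (darker).
Aperture: f/14 → f/13 → f/11 → f/10 → f/9 → f/8 → f/7.1 → f/6.3 — 2 1/3 stops opened up (brighter).
Net so far: 2 stops darker. ISO: 500 → 640 → 800 → 1000 → 1250 → 1600 → 2000.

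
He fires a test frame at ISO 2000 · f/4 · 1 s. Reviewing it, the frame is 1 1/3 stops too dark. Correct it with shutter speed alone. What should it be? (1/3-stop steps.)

Underexposed by 1 1/3 stops → need 1 1/3 stops brighter.
Shutter speed: 1 → 1.3 → 1.6 → 2 → 2.5.

2.5 s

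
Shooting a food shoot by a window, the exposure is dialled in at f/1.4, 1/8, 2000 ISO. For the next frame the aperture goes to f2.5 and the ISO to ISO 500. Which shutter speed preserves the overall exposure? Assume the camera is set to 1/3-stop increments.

Aperture: f/1.4 → f/1.6 → f/1.8 → f/2 → f/2.2 → f/2.5 — 1 2/3 stops narrower (darker).
ISO: 2000 → 1600 → 1250 → 1000 → 800 → 640 → 500 — 2 stops dropped (darker).
Net change so far: 3 2/3 stops darker. Offset with the shutter speed: 1/8 → 1/6 → 1/5 → 1/4 → 0.3 → 0.4 → 0.5 → 0.6 → 0.8 → 1 → 1.3 → 1.6.

1.6 s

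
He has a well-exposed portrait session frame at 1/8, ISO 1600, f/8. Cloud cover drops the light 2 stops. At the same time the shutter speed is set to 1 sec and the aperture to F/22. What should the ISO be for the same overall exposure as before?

Scene light: 2 stops darker.
Shutter speed: 1/8 → 1/4 → 1/2 → 1 — 3 stops slower (brighter).
Aperture: f/8 → f/11 → f/16 → f/22 — 3 stops smaller aperture (darker).
Net so far: 2 stops darker. ISO: 1600 → 3200 → 6400.

ISO 6400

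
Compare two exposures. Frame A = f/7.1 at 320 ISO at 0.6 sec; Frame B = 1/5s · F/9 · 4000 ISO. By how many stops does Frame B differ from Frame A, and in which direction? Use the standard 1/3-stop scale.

Aperture: f/7.1 → f/8 → f/9 — 2/3 stop smaller aperture (darker).
Shutter speed: 0.6 → 0.5 → 0.4 → 0.3 → 1/4 → 1/5 — 1 2/3 stops faster (darker).
ISO: 320 → 400 → 500 → 640 → 800 → 1000 → 1250 → 1600 → 2000 → 2500 → 3200 → 4000 — 3 2/3 stops higher (brighter).
Net: −2/3 −1 2/3 +3 2/3 = +1 1/3 stops.

1 1/3 stops brighter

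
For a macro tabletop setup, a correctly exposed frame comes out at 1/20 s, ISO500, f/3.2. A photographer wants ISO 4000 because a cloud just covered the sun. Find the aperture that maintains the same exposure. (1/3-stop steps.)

ISO: 500 → 640 → 800 → 1000 → 1250 → 1600 → 2000 → 2500 → 3200 → 4000 — 3 stops higher (brighter).
Need 3 stops darker from the aperture: f/3.2 → f/3.5 → f/4 → f/4.5 → f/5 → f/5.6 → f/6.3 → f/7.1 → f/8 → f/9.

f/9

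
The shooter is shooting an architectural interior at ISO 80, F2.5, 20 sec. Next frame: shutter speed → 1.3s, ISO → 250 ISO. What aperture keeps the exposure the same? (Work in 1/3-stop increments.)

Shutter speed: 20 → 15 → 13 → 10 → 8 → 6 → 5 → 4 → 3.2 → 2.5 → 2 → 1.6 → 1.3 — 4 stops shorter (darker).
ISO: 80 → 100 → 125 → 160 → 200 → 250 — 1 2/3 stops raised (brighter).
Net change so far: 2 1/3 stops darker. Offset with the aperture: f/2.5 → f/2.2 → f/2 → f/1.8 → f/1.6 → f/1.4 → f/1.2 → f/1.1.

f/1.1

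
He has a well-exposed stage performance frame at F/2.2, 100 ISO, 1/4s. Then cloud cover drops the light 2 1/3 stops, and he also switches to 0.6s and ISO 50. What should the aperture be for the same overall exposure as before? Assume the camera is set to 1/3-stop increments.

f/1.1

Scene light: 2 1/3 stops darker.
Shutter speed: 1/4 → 0.3 → 0.4 → 0.5 → 0.6 — 1 1/3 stops longer (brighter).
ISO: 100 → 80 → 64 → 50 — 1 stop dropped (darker).
Net so far: 2 stops darker. Aperture: f/2.2 → f/2 → f/1.8 → f/1.6 → f/1.4 → f/1.2 → f/1.1.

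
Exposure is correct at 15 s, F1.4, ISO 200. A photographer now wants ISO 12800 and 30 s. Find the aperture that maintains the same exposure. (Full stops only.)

ISO: 200 → 400 → 800 → 1600 → 3200 → 6400 → 12800 — 6 stops raised (brighter).
Shutter speed: 15 → 30 — 1 stop longer (brighter).
Net change so far: 7 stops brighter. Offset with the aperture: f/1.4 → f/2 → f/2.8 → f/4 → f/5.6 → f/8 → f/11 → f/16.

f/16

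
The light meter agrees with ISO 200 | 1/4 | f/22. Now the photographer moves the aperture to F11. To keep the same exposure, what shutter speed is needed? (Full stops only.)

1/15s

Aperture: f/22 → f/16 → f/11 — 2 stops opened up (brighter).
Need 2 stops darker from the shutter speed: 1/4 → 1/8 → 1/15.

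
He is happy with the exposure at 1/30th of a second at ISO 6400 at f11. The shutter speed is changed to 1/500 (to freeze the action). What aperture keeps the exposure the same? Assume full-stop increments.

Shutter speed: 1/30 → 1/60 → 1/125 → 1/250 → 1/500 — 4 stops shorter (darker).
Need 4 stops brighter from the aperture: f/11 → f/8 → f/5.6 → f/4 → f/2.8.

f/2.8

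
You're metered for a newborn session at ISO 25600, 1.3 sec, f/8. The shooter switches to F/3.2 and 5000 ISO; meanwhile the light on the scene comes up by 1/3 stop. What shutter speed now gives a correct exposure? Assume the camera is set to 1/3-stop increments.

0.8 s

Scene light: 1/3 stop brighter.
Aperture: f/8 → f/7.1 → f/6.3 → f/5.6 → f/5 → f/4.5 → f/4 → f/3.5 → f/3.2 — 2 2/3 stops larger aperture (brighter).
ISO: 25600 → 20000 → 16000 → 12800 → 10000 → 8000 → 6400 → 5000 — 2 1/3 stops lower (darker).
Net so far: 2/3 stop brighter. Shutter speed: 1.3 → 1 → 0.8.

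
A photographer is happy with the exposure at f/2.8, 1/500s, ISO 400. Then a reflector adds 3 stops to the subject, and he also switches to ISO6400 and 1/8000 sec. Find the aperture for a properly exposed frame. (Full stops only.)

f/8

Scene light: 3 stops brighter.
ISO: 400 → 800 → 1600 → 3200 → 6400 — 4 stops higher (brighter).
Shutter speed: 1/500 → 1/1000 → 1/2000 → 1/4000 → 1/8000 — 4 stops shorter (darker).
Net so far: 3 stops brighter. Aperture: f/2.8 → f/4 → f/5.6 → f/8.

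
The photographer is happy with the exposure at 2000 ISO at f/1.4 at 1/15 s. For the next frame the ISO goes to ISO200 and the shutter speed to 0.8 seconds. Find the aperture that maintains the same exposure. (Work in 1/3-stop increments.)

ISO: 2000 → 1600 → 1250 → 1000 → 800 → 640 → 500 → 400 → 320 → 250 → 200 — 3 1/3 stops lower (darker).
Shutter speed: 1/15 → 1/13 → 1/10 → 1/8 → 1/6 → 1/5 → 1/4 → 0.3 → 0.4 → 0.5 → 0.6 → 0.8 — 3 2/3 stops slower (brighter).
Net change so far: 1/3 stop brighter. Offset with the aperture: f/1.4 → f/1.6.

f/1.6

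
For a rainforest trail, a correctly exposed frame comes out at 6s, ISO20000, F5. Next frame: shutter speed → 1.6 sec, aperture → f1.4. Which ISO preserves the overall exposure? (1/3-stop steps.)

Shutter speed: 6 → 5 → 4 → 3.2 → 2.5 → 2 → 1.6 — 2 stops faster (darker).
Aperture: f/5 → f/4.5 → f/4 → f/3.5 → f/3.2 → f/2.8 → f/2.5 → f/2.2 → f/2 → f/1.8 → f/1.6 → f/1.4 — 3 2/3 stops larger aperture (brighter).
Net change so far: 1 2/3 stops brighter. Offset with the ISO: 20000 → 16000 → 12800 → 10000 → 8000 → 6400.

ISO 6400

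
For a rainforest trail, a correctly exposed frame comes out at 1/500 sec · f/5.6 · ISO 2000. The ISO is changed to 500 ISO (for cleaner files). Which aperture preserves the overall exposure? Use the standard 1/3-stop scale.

ISO: 2000 → 1600 → 1250 → 1000 → 800 → 640 → 500 — 2 stops lower (darker).
Need 2 stops brighter from the aperture: f/5.6 → f/5 → f/4.5 → f/4 → f/3.5 → f/3.2 → f/2.8.

f/2.8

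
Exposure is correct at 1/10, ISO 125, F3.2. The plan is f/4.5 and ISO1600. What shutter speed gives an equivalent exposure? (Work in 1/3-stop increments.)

Aperture: f/3.2 → f/3.5 → f/4 → f/4.5 — 1 stop stopped down (darker).
ISO: 125 → 160 → 200 → 250 → 320 → 400 → 500 → 640 → 800 → 1000 → 1250 → 1600 — 3 2/3 stops higher (brighter).
Net change so far: 2 2/3 stops brighter. Offset with the shutter speed: 1/10 → 1/13 → 1/15 → 1/20 → 1/25 → 1/30 → 1/40 → 1/50 → 1/60.

1/60s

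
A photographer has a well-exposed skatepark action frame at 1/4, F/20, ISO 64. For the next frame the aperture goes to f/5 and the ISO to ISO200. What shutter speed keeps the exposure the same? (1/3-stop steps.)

Aperture: f/20 → f/18 → f/16 → f/14 → f/13 → f/11 → f/10 → f/9 → f/8 → f/7.1 → f/6.3 → f/5.6 → f/5 — 4 stops wider (brighter).
ISO: 64 → 80 → 100 → 125 → 160 → 200 — 1 2/3 stops raised (brighter).
Net change so far: 5 2/3 stops brighter. Offset with the shutter speed: 1/4 → 1/5 → 1/6 → 1/8 → 1/10 → 1/13 → 1/15 → 1/20 → 1/25 → 1/30 → 1/40 → 1/50 → 1/60 → 1/80 → 1/100 → 1/125 → 1/160 → 1/200.

1/200s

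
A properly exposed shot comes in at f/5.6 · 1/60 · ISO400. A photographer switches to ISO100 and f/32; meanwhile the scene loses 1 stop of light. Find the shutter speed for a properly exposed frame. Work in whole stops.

4 s

Scene light: 1 stop darker.
ISO: 400 → 200 → 100 — 2 stops dropped (darker).
Aperture: f/5.6 → f/8 → f/11 → f/16 → f/22 → f/32 — 5 stops smaller aperture (darker).
Net so far: 8 stops darker. Shutter speed: 1/60 → 1/30 → 1/15 → 1/8 → 1/4 → 1/2 → 1 → 2 → 4.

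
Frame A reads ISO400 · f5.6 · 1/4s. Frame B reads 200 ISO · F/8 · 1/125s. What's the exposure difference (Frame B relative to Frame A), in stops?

7 stops darker

Aperture: f/5.6 → f/8 — 1 stop smaller aperture (darker).
Shutter speed: 1/4 → 1/8 → 1/15 → 1/30 → 1/60 → 1/125 — 5 stops shorter (darker).
ISO: 400 → 200 — 1 stop dropped (darker).
Net: −1 −5 −1 = −7 stops.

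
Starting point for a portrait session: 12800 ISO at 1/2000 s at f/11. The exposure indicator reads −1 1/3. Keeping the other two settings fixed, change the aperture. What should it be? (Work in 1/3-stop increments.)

Underexposed by 1 1/3 stops → need 1 1/3 stops brighter.
Aperture: f/11 → f/10 → f/9 → f/8 → f/7.1.

f/7.1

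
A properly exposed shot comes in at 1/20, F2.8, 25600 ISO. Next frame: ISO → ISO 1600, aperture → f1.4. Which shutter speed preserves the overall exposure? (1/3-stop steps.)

1/5s

ISO: 25600 → 20000 → 16000 → 12800 → 10000 → 8000 → 6400 → 5000 → 4000 → 3200 → 2500 → 2000 → 1600 — 4 stops lower (darker).
Aperture: f/2.8 → f/2.5 → f/2.2 → f/2 → f/1.8 → f/1.6 → f/1.4 — 2 stops wider (brighter).
Net change so far: 2 stops darker. Offset with the shutter speed: 1/20 → 1/15 → 1/13 → 1/10 → 1/8 → 1/6 → 1/5.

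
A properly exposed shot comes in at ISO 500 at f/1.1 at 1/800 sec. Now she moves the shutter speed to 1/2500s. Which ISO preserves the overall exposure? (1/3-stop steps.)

Shutter speed: 1/800 → 1/1000 → 1/1250 → 1/1600 → 1/2000 → 1/2500 — 1 2/3 stops shorter (darker).
Need 1 2/3 stops brighter from the ISO: 500 → 640 → 800 → 1000 → 1250 → 1600.

ISO 1600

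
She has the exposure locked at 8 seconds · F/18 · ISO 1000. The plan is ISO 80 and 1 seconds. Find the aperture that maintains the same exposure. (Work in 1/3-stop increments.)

f/1.8

ISO: 1000 → 800 → 640 → 500 → 400 → 320 → 250 → 200 → 160 → 125 → 100 → 80 — 3 2/3 stops dropped (darker).
Shutter speed: 8 → 6 → 5 → 4 → 3.2 → 2.5 → 2 → 1.6 → 1.3 → 1 — 3 stops faster (darker).
Net change so far: 6 2/3 stops darker. Offset with the aperture: f/18 → f/16 → f/14 → f/13 → f/11 → f/10 → f/9 → f/8 → f/7.1 → f/6.3 → f/5.6 → f/5 → f/4.5 → f/4 → f/3.5 → f/3.2 → f/2.8 → f/2.5 → f/2.2 → f/2 → f/1.8.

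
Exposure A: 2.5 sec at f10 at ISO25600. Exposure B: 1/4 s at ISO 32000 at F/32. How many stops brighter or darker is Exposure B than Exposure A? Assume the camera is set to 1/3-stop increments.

6 1/3 stops darker

Aperture: f/10 → f/11 → f/13 → f/14 → f/16 → f/18 → f/20 → f/22 → f/25 → f/29 → f/32 — 3 1/3 stops stopped down (darker).
Shutter speed: 2.5 → 2 → 1.6 → 1.3 → 1 → 0.8 → 0.6 → 0.5 → 0.4 → 0.3 → 1/4 — 3 1/3 stops shorter (darker).
ISO: 25600 → 32000 — 1/3 stop raised (brighter).
Net: −3 1/3 −3 1/3 +1/3 = −6 1/3 stops.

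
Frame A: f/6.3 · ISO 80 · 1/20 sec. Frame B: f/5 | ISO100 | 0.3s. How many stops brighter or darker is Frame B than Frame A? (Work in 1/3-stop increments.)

Aperture: f/6.3 → f/5.6 → f/5 — 2/3 stop wider (brighter).
Shutter speed: 1/20 → 1/15 → 1/13 → 1/10 → 1/8 → 1/6 → 1/5 → 1/4 → 0.3 — 2 2/3 stops slower (brighter).
ISO: 80 → 100 — 1/3 stop raised (brighter).
Net: +2/3 +2 2/3 +1/3 = +3 2/3 stops.

3 2/3 stops brighter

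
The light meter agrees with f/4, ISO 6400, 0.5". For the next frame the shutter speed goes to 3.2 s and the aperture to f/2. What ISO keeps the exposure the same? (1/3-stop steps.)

Shutter speed: 0.5 → 0.6 → 0.8 → 1 → 1.3 → 1.6 → 2 → 2.5 → 3.2 — 2 2/3 stops longer (brighter).
Aperture: f/4 → f/3.5 → f/3.2 → f/2.8 → f/2.5 → f/2.2 → f/2 — 2 stops larger aperture (brighter).
Net change so far: 4 2/3 stops brighter. Offset with the ISO: 6400 → 5000 → 4000 → 3200 → 2500 → 2000 → 1600 → 1250 → 1000 → 800 → 640 → 500 → 400 → 320 → 250.

ISO 250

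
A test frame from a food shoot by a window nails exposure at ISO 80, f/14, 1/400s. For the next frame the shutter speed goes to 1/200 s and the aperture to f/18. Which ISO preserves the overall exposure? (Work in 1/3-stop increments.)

Shutter speed: 1/400 → 1/320 → 1/250 → 1/200 — 1 stop longer (brighter).
Aperture: f/14 → f/16 → f/18 — 2/3 stop smaller aperture (darker).
Net change so far: 1/3 stop brighter. Offset with the ISO: 80 → 64.

ISO 64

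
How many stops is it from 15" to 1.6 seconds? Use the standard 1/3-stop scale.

15 → 13 → 10 → 8 → 6 → 5 → 4 → 3.2 → 2.5 → 2 → 1.6 — count the steps: 10 third-stops = 3 1/3 stops.

3 1/3 stops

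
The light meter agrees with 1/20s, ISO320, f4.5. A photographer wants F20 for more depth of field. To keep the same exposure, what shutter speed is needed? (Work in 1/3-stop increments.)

1 s

Aperture: f/4.5 → f/5 → f/5.6 → f/6.3 → f/7.1 → f/8 → f/9 → f/10 → f/11 → f/13 → f/14 → f/16 → f/18 → f/20 — 4 1/3 stops smaller aperture (darker).
Need 4 1/3 stops brighter from the shutter speed: 1/20 → 1/15 → 1/13 → 1/10 → 1/8 → 1/6 → 1/5 → 1/4 → 0.3 → 0.4 → 0.5 → 0.6 → 0.8 → 1.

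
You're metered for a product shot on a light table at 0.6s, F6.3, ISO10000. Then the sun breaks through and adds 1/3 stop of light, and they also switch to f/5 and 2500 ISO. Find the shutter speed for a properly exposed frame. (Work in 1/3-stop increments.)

Scene light: 1/3 stop brighter.
Aperture: f/6.3 → f/5.6 → f/5 — 2/3 stop wider (brighter).
ISO: 10000 → 8000 → 6400 → 5000 → 4000 → 3200 → 2500 — 2 stops dropped (darker).
Net so far: 1 stop darker. Shutter speed: 0.6 → 0.8 → 1 → 1.3.

1.3 s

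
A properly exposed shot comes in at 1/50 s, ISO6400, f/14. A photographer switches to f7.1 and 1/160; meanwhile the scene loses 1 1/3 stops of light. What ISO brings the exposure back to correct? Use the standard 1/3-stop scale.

Scene light: 1 1/3 stops darker.
Aperture: f/14 → f/13 → f/11 → f/10 → f/9 → f/8 → f/7.1 — 2 stops wider (brighter).
Shutter speed: 1/50 → 1/60 → 1/80 → 1/100 → 1/125 → 1/160 — 1 2/3 stops shorter (darker).
Net so far: 1 stop darker. ISO: 6400 → 8000 → 10000 → 12800.

ISO 12800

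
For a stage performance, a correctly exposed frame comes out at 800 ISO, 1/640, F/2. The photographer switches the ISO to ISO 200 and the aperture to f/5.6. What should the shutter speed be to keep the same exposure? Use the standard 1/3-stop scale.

1/20s

ISO: 800 → 640 → 500 → 400 → 320 → 250 → 200 — 2 stops lower (darker).
Aperture: f/2 → f/2.2 → f/2.5 → f/2.8 → f/3.2 → f/3.5 → f/4 → f/4.5 → f/5 → f/5.6 — 3 stops narrower (darker).
Net change so far: 5 stops darker. Offset with the shutter speed: 1/640 → 1/500 → 1/400 → 1/320 → 1/250 → 1/200 → 1/160 → 1/125 → 1/100 → 1/80 → 1/60 → 1/50 → 1/40 → 1/30 → 1/25 → 1/20.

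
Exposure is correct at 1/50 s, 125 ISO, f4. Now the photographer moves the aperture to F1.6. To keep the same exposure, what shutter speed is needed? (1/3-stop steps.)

1/320s

Aperture: f/4 → f/3.5 → f/3.2 → f/2.8 → f/2.5 → f/2.2 → f/2 → f/1.8 → f/1.6 — 2 2/3 stops larger aperture (brighter).
Need 2 2/3 stops darker from the shutter speed: 1/50 → 1/60 → 1/80 → 1/100 → 1/125 → 1/160 → 1/200 → 1/250 → 1/320.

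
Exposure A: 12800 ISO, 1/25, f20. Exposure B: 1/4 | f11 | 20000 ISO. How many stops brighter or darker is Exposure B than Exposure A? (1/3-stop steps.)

5 stops brighter

Aperture: f/20 → f/18 → f/16 → f/14 → f/13 → f/11 — 1 2/3 stops larger aperture (brighter).
Shutter speed: 1/25 → 1/20 → 1/15 → 1/13 → 1/10 → 1/8 → 1/6 → 1/5 → 1/4 — 2 2/3 stops longer (brighter).
ISO: 12800 → 16000 → 20000 — 2/3 stop higher (brighter).
Net: +1 2/3 +2 2/3 +2/3 = +5 stops.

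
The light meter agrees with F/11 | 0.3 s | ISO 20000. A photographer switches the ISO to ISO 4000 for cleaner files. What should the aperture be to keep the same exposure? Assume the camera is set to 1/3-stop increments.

ISO: 20000 → 16000 → 12800 → 10000 → 8000 → 6400 → 5000 → 4000 — 2 1/3 stops dropped (darker).
Need 2 1/3 stops brighter from the aperture: f/11 → f/10 → f/9 → f/8 → f/7.1 → f/6.3 → f/5.6 → f/5.

f/5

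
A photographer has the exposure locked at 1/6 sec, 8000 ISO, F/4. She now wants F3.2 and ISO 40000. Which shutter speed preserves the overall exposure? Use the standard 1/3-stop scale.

1/50s

Aperture: f/4 → f/3.5 → f/3.2 — 2/3 stop wider (brighter).
ISO: 8000 → 10000 → 12800 → 16000 → 20000 → 25600 → 32000 → 40000 — 2 1/3 stops raised (brighter).
Net change so far: 3 stops brighter. Offset with the shutter speed: 1/6 → 1/8 → 1/10 → 1/13 → 1/15 → 1/20 → 1/25 → 1/30 → 1/40 → 1/50.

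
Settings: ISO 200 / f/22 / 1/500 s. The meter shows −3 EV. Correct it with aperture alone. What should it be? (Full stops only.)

f/8

Underexposed by 3 stops → need 3 stops brighter.
Aperture: f/22 → f/16 → f/11 → f/8.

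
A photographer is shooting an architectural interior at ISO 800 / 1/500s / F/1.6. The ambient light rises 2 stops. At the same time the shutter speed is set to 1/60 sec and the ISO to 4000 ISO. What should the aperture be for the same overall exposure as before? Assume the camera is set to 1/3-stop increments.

Scene light: 2 stops brighter.
Shutter speed: 1/500 → 1/400 → 1/320 → 1/250 → 1/200 → 1/160 → 1/125 → 1/100 → 1/80 → 1/60 — 3 stops longer (brighter).
ISO: 800 → 1000 → 1250 → 1600 → 2000 → 2500 → 3200 → 4000 — 2 1/3 stops raised (brighter).
Net so far: 7 1/3 stops brighter. Aperture: f/1.6 → f/1.8 → f/2 → f/2.2 → f/2.5 → f/2.8 → f/3.2 → f/3.5 → f/4 → f/4.5 → f/5 → f/5.6 → f/6.3 → f/7.1 → f/8 → f/9 → f/10 → f/11 → f/13 → f/14 → f/16 → f/18 → f/20.

f/20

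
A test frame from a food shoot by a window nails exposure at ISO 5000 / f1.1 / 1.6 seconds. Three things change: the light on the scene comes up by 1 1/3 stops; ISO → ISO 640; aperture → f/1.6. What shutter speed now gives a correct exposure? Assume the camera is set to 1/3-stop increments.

10 s

Scene light: 1 1/3 stops brighter.
ISO: 5000 → 4000 → 3200 → 2500 → 2000 → 1600 → 1250 → 1000 → 800 → 640 — 3 stops lower (darker).
Aperture: f/1.1 → f/1.2 → f/1.4 → f/1.6 — 1 stop narrower (darker).
Net so far: 2 2/3 stops darker. Shutter speed: 1.6 → 2 → 2.5 → 3.2 → 4 → 5 → 6 → 8 → 10.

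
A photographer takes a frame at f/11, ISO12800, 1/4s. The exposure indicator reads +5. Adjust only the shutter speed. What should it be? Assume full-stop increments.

Overexposed by 5 stops → need 5 stops darker.
Shutter speed: 1/4 → 1/8 → 1/15 → 1/30 → 1/60 → 1/125.

1/125s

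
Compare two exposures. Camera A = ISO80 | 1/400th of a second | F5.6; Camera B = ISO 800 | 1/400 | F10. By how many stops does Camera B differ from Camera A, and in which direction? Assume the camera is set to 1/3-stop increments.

1 2/3 stops brighter

Aperture: f/5.6 → f/6.3 → f/7.1 → f/8 → f/9 → f/10 — 1 2/3 stops smaller aperture (darker).
Shutter speed: unchanged.
ISO: 80 → 100 → 125 → 160 → 200 → 250 → 320 → 400 → 500 → 640 → 800 — 3 1/3 stops raised (brighter).
Net: −1 2/3 +3 1/3 = +1 2/3 stops.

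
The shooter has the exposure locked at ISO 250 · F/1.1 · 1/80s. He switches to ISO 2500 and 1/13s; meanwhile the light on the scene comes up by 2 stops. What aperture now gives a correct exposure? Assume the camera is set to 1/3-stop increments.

Scene light: 2 stops brighter.
ISO: 250 → 320 → 400 → 500 → 640 → 800 → 1000 → 1250 → 1600 → 2000 → 2500 — 3 1/3 stops higher (brighter).
Shutter speed: 1/80 → 1/60 → 1/50 → 1/40 → 1/30 → 1/25 → 1/20 → 1/15 → 1/13 — 2 2/3 stops slower (brighter).
Net so far: 8 stops brighter. Aperture: f/1.1 → f/1.2 → f/1.4 → f/1.6 → f/1.8 → f/2 → f/2.2 → f/2.5 → f/2.8 → f/3.2 → f/3.5 → f/4 → f/4.5 → f/5 → f/5.6 → f/6.3 → f/7.1 → f/8 → f/9 → f/10 → f/11 → f/13 → f/14 → f/16 → f/18.

f/18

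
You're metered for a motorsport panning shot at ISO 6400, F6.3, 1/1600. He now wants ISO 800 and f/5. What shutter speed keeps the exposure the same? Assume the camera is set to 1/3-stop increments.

ISO: 6400 → 5000 → 4000 → 3200 → 2500 → 2000 → 1600 → 1250 → 1000 → 800 — 3 stops dropped (darker).
Aperture: f/6.3 → f/5.6 → f/5 — 2/3 stop opened up (brighter).
Net change so far: 2 1/3 stops darker. Offset with the shutter speed: 1/1600 → 1/1250 → 1/1000 → 1/800 → 1/640 → 1/500 → 1/400 → 1/320.

1/320s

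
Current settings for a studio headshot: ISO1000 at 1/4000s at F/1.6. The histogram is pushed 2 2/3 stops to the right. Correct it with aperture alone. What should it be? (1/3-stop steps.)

f/4

Overexposed by 2 2/3 stops → need 2 2/3 stops darker.
Aperture: f/1.6 → f/1.8 → f/2 → f/2.2 → f/2.5 → f/2.8 → f/3.2 → f/3.5 → f/4.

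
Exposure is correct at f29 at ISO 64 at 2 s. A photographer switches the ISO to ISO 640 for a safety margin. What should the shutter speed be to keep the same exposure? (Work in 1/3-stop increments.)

ISO: 64 → 80 → 100 → 125 → 160 → 200 → 250 → 320 → 400 → 500 → 640 — 3 1/3 stops higher (brighter).
Need 3 1/3 stops darker from the shutter speed: 2 → 1.6 → 1.3 → 1 → 0.8 → 0.6 → 0.5 → 0.4 → 0.3 → 1/4 → 1/5.

1/5s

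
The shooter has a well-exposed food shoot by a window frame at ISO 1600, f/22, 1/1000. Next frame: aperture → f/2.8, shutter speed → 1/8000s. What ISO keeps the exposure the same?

Aperture: f/22 → f/16 → f/11 → f/8 → f/5.6 → f/4 → f/2.8 — 6 stops wider (brighter).
Shutter speed: 1/1000 → 1/2000 → 1/4000 → 1/8000 — 3 stops shorter (darker).
Net change so far: 3 stops brighter. Offset with the ISO: 1600 → 800 → 400 → 200.

ISO 200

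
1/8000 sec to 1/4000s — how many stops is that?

1 stop

1/8000 → 1/4000 — count the steps: 1 stop.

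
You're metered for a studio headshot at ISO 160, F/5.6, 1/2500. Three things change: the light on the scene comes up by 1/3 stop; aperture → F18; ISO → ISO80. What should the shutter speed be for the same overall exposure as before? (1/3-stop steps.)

Scene light: 1/3 stop brighter.
Aperture: f/5.6 → f/6.3 → f/7.1 → f/8 → f/9 → f/10 → f/11 → f/13 → f/14 → f/16 → f/18 — 3 1/3 stops stopped down (darker).
ISO: 160 → 125 → 100 → 80 — 1 stop lower (darker).
Net so far: 4 stops darker. Shutter speed: 1/2500 → 1/2000 → 1/1600 → 1/1250 → 1/1000 → 1/800 → 1/640 → 1/500 → 1/400 → 1/320 → 1/250 → 1/200 → 1/160.

1/160s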